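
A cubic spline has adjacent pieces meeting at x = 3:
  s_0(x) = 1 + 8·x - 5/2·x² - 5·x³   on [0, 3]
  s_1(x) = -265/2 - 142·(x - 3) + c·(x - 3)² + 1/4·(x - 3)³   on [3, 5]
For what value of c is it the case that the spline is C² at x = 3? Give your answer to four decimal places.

-47.5000

s_0''(x) = -5 - 30·x, so s_0''(3) = -95. On the right, s_1''(3) = 2c, so c = -95/2.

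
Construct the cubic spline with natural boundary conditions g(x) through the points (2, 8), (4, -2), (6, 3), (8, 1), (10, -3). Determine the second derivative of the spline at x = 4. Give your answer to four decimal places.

6.7232

Let m_i = g''(x_i). Step sizes h_i = 2, 2, 2, 2; slopes of the chords Δ_i = (y_(i+1) - y_i)/h_i = -5, 5/2, -1, -2.
  2·m_0 + 8·m_1 + 2·m_2 = 6(Δ_1 - Δ_0) = 45
  2·m_1 + 8·m_2 + 2·m_3 = 6(Δ_2 - Δ_1) = -21
  2·m_2 + 8·m_3 + 2·m_4 = 6(Δ_3 - Δ_2) = -6
Natural end conditions: m_0 = m_4 = 0.
Hence m_0 = 0, m_1 = 753/112, m_2 = -123/28, m_3 = 39/112, m_4 = 0.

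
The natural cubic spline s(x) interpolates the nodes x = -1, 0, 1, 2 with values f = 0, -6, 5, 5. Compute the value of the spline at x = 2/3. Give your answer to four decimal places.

Put σ_i = s'' at the i-th knot. Here h = (1, 1, 1) and Δ = (-6, 11, 0), so the interior equations h_(i-1)·σ_(i-1) + 2(h_(i-1)+h_i)·σ_i + h_i·σ_(i+1) = 6(Δ_i − Δ_(i-1)) read
  1·σ_0 + 4·σ_1 + 1·σ_2 = 6(Δ_1 - Δ_0) = 102
  1·σ_1 + 4·σ_2 + 1·σ_3 = 6(Δ_2 - Δ_1) = -66
Natural end conditions: σ_0 = σ_3 = 0.
Hence σ_0 = 0, σ_1 = 158/5, σ_2 = -122/5, σ_3 = 0.
On [0, 1], s(x) = -6 + 68/15·x + 79/5·x² - 28/3·x³.
With x = 2/3: s(2/3) = 518/405.

1.2790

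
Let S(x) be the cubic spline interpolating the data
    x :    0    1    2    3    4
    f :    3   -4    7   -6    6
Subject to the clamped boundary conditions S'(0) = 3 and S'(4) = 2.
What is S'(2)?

-2

Let m_i = S''(x_i). Step sizes h_i = 1, 1, 1, 1; slopes of the chords Δ_i = (y_(i+1) - y_i)/h_i = -7, 11, -13, 12.
  1·m_0 + 4·m_1 + 1·m_2 = 6(Δ_1 - Δ_0) = 108
  1·m_1 + 4·m_2 + 1·m_3 = 6(Δ_2 - Δ_1) = -144
  1·m_2 + 4·m_3 + 1·m_4 = 6(Δ_3 - Δ_2) = 150
Clamped end conditions give two more equations: 2h_0·m_0 + h_0·m_1 = 6(Δ_0 - S'(0)) = -60 and h_3·m_3 + 2h_3·m_4 = 6(S'(4) - Δ_3) = -60.
Hence m_0 = -119/2, m_1 = 59, m_2 = -137/2, m_3 = 71, m_4 = -131/2.
On [2, 3], S'(x) = b_2 + 2c_2·(x - 2) + 3d_2·(x - 2)² with b_2 = Δ_2 - h_2(2m_2 + m_3)/6 = -2, c_2 = m_2/2 = -137/4, d_2 = (m_3 - m_2)/(6h_2) = 93/4. So S'(2) = -2.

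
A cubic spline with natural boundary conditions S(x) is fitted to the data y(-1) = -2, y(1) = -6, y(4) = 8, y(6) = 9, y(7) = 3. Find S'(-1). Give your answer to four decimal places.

Let M_i = S''(x_i). Step sizes h_i = 2, 3, 2, 1; slopes of the chords Δ_i = (y_(i+1) - y_i)/h_i = -2, 14/3, 1/2, -6.
  2·M_0 + 10·M_1 + 3·M_2 = 6(Δ_1 - Δ_0) = 40
  3·M_1 + 10·M_2 + 2·M_3 = 6(Δ_2 - Δ_1) = -25
  2·M_2 + 6·M_3 + 1·M_4 = 6(Δ_3 - Δ_2) = -39
Natural end conditions: M_0 = M_4 = 0.
Forward elimination and back-substitution give M_0 = 0, M_1 = 1228/253, M_2 = -720/253, M_3 = -2809/506, M_4 = 0.
On [-1, 1], S'(x) = b_0 + 2c_0·(x + 1) + 3d_0·(x + 1)² with b_0 = Δ_0 - h_0(2M_0 + M_1)/6 = -2746/759, c_0 = M_0/2 = 0, d_0 = (M_1 - M_0)/(6h_0) = 307/759. So S'(-1) = -2746/759.

-3.6179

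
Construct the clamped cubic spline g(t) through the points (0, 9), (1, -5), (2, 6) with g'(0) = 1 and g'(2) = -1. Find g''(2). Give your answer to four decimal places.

Write m_i for g''(x_i). With h_i = 1, 1 and divided differences Δ_i = -14, 11, the continuity of g' gives the tridiagonal system
  1·m_0 + 4·m_1 + 1·m_2 = 6(Δ_1 - Δ_0) = 150
Clamped end conditions give two more equations: 2h_0·m_0 + h_0·m_1 = 6(Δ_0 - g'(0)) = -90 and h_1·m_1 + 2h_1·m_2 = 6(g'(2) - Δ_1) = -72.
Forward elimination and back-substitution give m_0 = -167/2, m_1 = 77, m_2 = -149/2.

-74.5000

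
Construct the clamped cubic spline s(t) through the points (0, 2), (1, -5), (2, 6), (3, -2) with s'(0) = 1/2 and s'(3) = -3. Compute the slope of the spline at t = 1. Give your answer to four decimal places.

2.2667

Write M_i for s''(x_i). With h_i = 1, 1, 1 and divided differences Δ_i = -7, 11, -8, the continuity of s' gives the tridiagonal system
  1·M_0 + 4·M_1 + 1·M_2 = 6(Δ_1 - Δ_0) = 108
  1·M_1 + 4·M_2 + 1·M_3 = 6(Δ_2 - Δ_1) = -114
Clamped end conditions give two more equations: 2h_0·M_0 + h_0·M_1 = 6(Δ_0 - s'(0)) = -45 and h_2·M_2 + 2h_2·M_3 = 6(s'(3) - Δ_2) = 30.
Solving: M_0 = -728/15, M_1 = 781/15, M_2 = -776/15, M_3 = 613/15.
On [1, 2], s'(t) = b_1 + 2c_1·(t - 1) + 3d_1·(t - 1)² with b_1 = Δ_1 - h_1(2M_1 + M_2)/6 = 34/15, c_1 = M_1/2 = 781/30, d_1 = (M_2 - M_1)/(6h_1) = -173/10. So s'(1) = 34/15.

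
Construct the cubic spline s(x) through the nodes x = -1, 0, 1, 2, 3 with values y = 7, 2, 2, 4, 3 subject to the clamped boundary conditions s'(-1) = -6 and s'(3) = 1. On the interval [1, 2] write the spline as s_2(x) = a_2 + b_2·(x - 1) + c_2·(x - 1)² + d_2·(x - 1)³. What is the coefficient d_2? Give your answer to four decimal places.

-1.8393

Let M_i = s''(x_i). Step sizes h_i = 1, 1, 1, 1; slopes of the chords Δ_i = (y_(i+1) - y_i)/h_i = -5, 0, 2, -1.
  1·M_0 + 4·M_1 + 1·M_2 = 6(Δ_1 - Δ_0) = 30
  1·M_1 + 4·M_2 + 1·M_3 = 6(Δ_2 - Δ_1) = 12
  1·M_2 + 4·M_3 + 1·M_4 = 6(Δ_3 - Δ_2) = -18
Clamped end conditions give two more equations: 2h_0·M_0 + h_0·M_1 = 6(Δ_0 - s'(-1)) = 6 and h_3·M_3 + 2h_3·M_4 = 6(s'(3) - Δ_3) = 12.
Solving: M_0 = -11/28, M_1 = 95/14, M_2 = 13/4, M_3 = -109/14, M_4 = 277/28.
On [1, 2], with s_2(x) = a_2 + b_2·(x - 1) + c_2·(x - 1)² + d_2·(x - 1)³: c_2 = M_2/2 = 13/8, d_2 = (M_3 - M_2)/(6h_2) = -103/56, b_2 = Δ_2 - h_2(2M_2 + M_3)/6 = 31/14.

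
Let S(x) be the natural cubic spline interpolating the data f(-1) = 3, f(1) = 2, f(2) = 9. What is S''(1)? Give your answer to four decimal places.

7.5000

Write M_i for S''(x_i). With h_i = 2, 1 and divided differences Δ_i = -1/2, 7, the continuity of S' gives the tridiagonal system
  2·M_0 + 6·M_1 + 1·M_2 = 6(Δ_1 - Δ_0) = 45
Natural end conditions: M_0 = M_2 = 0.
Forward elimination and back-substitution give M_0 = 0, M_1 = 15/2, M_2 = 0.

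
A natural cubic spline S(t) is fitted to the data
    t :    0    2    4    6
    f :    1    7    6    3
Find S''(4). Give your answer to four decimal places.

With σ_i denoting the second derivative at x_i, h_i = 2, 2, 2, and Δ_i = (y_(i+1) − y_i)/h_i = 3, -1/2, -3/2:
  2·σ_0 + 8·σ_1 + 2·σ_2 = 6(Δ_1 - Δ_0) = -21
  2·σ_1 + 8·σ_2 + 2·σ_3 = 6(Δ_2 - Δ_1) = -6
Natural end conditions: σ_0 = σ_3 = 0.
Hence σ_0 = 0, σ_1 = -13/5, σ_2 = -1/10, σ_3 = 0.

-0.1000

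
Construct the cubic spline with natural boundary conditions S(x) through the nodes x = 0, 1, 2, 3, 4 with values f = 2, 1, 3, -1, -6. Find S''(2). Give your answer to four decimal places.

Let m_i = S''(x_i). Step sizes h_i = 1, 1, 1, 1; slopes of the chords Δ_i = (y_(i+1) - y_i)/h_i = -1, 2, -4, -5.
  1·m_0 + 4·m_1 + 1·m_2 = 6(Δ_1 - Δ_0) = 18
  1·m_1 + 4·m_2 + 1·m_3 = 6(Δ_2 - Δ_1) = -36
  1·m_2 + 4·m_3 + 1·m_4 = 6(Δ_3 - Δ_2) = -6
Natural end conditions: m_0 = m_4 = 0.
Solving the tridiagonal system: m_0 = 0, m_1 = 51/7, m_2 = -78/7, m_3 = 9/7, m_4 = 0.

-11.1429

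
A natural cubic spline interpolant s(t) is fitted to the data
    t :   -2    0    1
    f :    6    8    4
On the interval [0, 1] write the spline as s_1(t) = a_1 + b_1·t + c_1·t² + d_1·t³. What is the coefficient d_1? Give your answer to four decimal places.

With M_i denoting the second derivative at x_i, h_i = 2, 1, and Δ_i = (y_(i+1) − y_i)/h_i = 1, -4:
  2·M_0 + 6·M_1 + 1·M_2 = 6(Δ_1 - Δ_0) = -30
Natural end conditions: M_0 = M_2 = 0.
Hence M_0 = 0, M_1 = -5, M_2 = 0.
On [0, 1], with s_1(t) = a_1 + b_1·t + c_1·t² + d_1·t³: c_1 = M_1/2 = -5/2, d_1 = (M_2 - M_1)/(6h_1) = 5/6, b_1 = Δ_1 - h_1(2M_1 + M_2)/6 = -7/3.

0.8333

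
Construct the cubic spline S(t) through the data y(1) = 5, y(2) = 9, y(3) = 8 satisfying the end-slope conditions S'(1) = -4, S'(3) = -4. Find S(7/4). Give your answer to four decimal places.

7.5898

With M_i denoting the second derivative at x_i, h_i = 1, 1, and Δ_i = (y_(i+1) − y_i)/h_i = 4, -1:
  1·M_0 + 4·M_1 + 1·M_2 = 6(Δ_1 - Δ_0) = -30
Clamped end conditions give two more equations: 2h_0·M_0 + h_0·M_1 = 6(Δ_0 - S'(1)) = 48 and h_1·M_1 + 2h_1·M_2 = 6(S'(3) - Δ_1) = -18.
Solving the tridiagonal system: M_0 = 63/2, M_1 = -15, M_2 = -3/2.
On [1, 2], S(t) = 5 - 4·(t - 1) + 63/4·(t - 1)² - 31/4·(t - 1)³.
With (t - 1) = 3/4: S(7/4) = 1943/256.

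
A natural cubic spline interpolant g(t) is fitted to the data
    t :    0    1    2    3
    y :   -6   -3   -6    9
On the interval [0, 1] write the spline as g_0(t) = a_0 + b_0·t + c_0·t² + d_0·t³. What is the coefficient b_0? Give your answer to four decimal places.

5.8000

Let m_i = g''(x_i). Step sizes h_i = 1, 1, 1; slopes of the chords Δ_i = (y_(i+1) - y_i)/h_i = 3, -3, 15.
  1·m_0 + 4·m_1 + 1·m_2 = 6(Δ_1 - Δ_0) = -36
  1·m_1 + 4·m_2 + 1·m_3 = 6(Δ_2 - Δ_1) = 108
Natural end conditions: m_0 = m_3 = 0.
Solving: m_0 = 0, m_1 = -84/5, m_2 = 156/5, m_3 = 0.
On [0, 1], with g_0(t) = a_0 + b_0·t + c_0·t² + d_0·t³: c_0 = m_0/2 = 0, d_0 = (m_1 - m_0)/(6h_0) = -14/5, b_0 = Δ_0 - h_0(2m_0 + m_1)/6 = 29/5.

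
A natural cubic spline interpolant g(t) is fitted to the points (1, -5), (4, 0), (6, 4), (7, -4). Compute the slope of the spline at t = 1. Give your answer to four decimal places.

Put m_i = g'' at the i-th knot. Here h = (3, 2, 1) and Δ = (5/3, 2, -8), so the interior equations h_(i-1)·m_(i-1) + 2(h_(i-1)+h_i)·m_i + h_i·m_(i+1) = 6(Δ_i − Δ_(i-1)) read
  3·m_0 + 10·m_1 + 2·m_2 = 6(Δ_1 - Δ_0) = 2
  2·m_1 + 6·m_2 + 1·m_3 = 6(Δ_2 - Δ_1) = -60
Natural end conditions: m_0 = m_3 = 0.
Hence m_0 = 0, m_1 = 33/14, m_2 = -151/14, m_3 = 0.
On [1, 4], g'(t) = b_0 + 2c_0·(t - 1) + 3d_0·(t - 1)² with b_0 = Δ_0 - h_0(2m_0 + m_1)/6 = 41/84, c_0 = m_0/2 = 0, d_0 = (m_1 - m_0)/(6h_0) = 11/84. So g'(1) = 41/84.

0.4881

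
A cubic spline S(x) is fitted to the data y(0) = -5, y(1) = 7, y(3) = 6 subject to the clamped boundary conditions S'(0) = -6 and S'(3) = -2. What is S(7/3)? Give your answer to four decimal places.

Write σ_i for S''(x_i). With h_i = 1, 2 and divided differences Δ_i = 12, -1/2, the continuity of S' gives the tridiagonal system
  1·σ_0 + 6·σ_1 + 2·σ_2 = 6(Δ_1 - Δ_0) = -75
Clamped end conditions give two more equations: 2h_0·σ_0 + h_0·σ_1 = 6(Δ_0 - S'(0)) = 108 and h_1·σ_1 + 2h_1·σ_2 = 6(S'(3) - Δ_1) = -9.
Solving the tridiagonal system: σ_0 = 407/6, σ_1 = -83/3, σ_2 = 139/12.
On [1, 3], S(x) = 7 + 169/12·(x - 1) - 83/6·(x - 1)² + 157/48·(x - 1)³.
With (x - 1) = 4/3: S(7/3) = 724/81.

8.9383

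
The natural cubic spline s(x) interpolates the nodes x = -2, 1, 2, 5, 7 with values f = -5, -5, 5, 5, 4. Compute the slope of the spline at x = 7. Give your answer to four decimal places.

Put m_i = s'' at the i-th knot. Here h = (3, 1, 3, 2) and Δ = (0, 10, 0, -1/2), so the interior equations h_(i-1)·m_(i-1) + 2(h_(i-1)+h_i)·m_i + h_i·m_(i+1) = 6(Δ_i − Δ_(i-1)) read
  3·m_0 + 8·m_1 + 1·m_2 = 6(Δ_1 - Δ_0) = 60
  1·m_1 + 8·m_2 + 3·m_3 = 6(Δ_2 - Δ_1) = -60
  3·m_2 + 10·m_3 + 2·m_4 = 6(Δ_3 - Δ_2) = -3
Natural end conditions: m_0 = m_4 = 0.
Hence m_0 = 0, m_1 = 539/62, m_2 = -296/31, m_3 = 159/62, m_4 = 0.
On [5, 7], s'(x) = b_3 + 2c_3·(x - 5) + 3d_3·(x - 5)² with b_3 = Δ_3 - h_3(2m_3 + m_4)/6 = -137/62, c_3 = m_3/2 = 159/124, d_3 = (m_4 - m_3)/(6h_3) = -53/248. So s'(7) = 11/31.

0.3548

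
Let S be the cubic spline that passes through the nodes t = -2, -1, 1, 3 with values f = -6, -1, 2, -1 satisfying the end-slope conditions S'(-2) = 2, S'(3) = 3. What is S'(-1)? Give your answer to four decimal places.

Put M_i = S'' at the i-th knot. Here h = (1, 2, 2) and Δ = (5, 3/2, -3/2), so the interior equations h_(i-1)·M_(i-1) + 2(h_(i-1)+h_i)·M_i + h_i·M_(i+1) = 6(Δ_i − Δ_(i-1)) read
  1·M_0 + 6·M_1 + 2·M_2 = 6(Δ_1 - Δ_0) = -21
  2·M_1 + 8·M_2 + 2·M_3 = 6(Δ_2 - Δ_1) = -18
Clamped end conditions give two more equations: 2h_0·M_0 + h_0·M_1 = 6(Δ_0 - S'(-2)) = 18 and h_2·M_2 + 2h_2·M_3 = 6(S'(3) - Δ_2) = 27.
Solving the tridiagonal system: M_0 = 256/23, M_1 = -98/23, M_2 = -151/46, M_3 = 193/23.
On [-1, 1], S'(t) = b_1 + 2c_1·(t + 1) + 3d_1·(t + 1)² with b_1 = Δ_1 - h_1(2M_1 + M_2)/6 = 125/23, c_1 = M_1/2 = -49/23, d_1 = (M_2 - M_1)/(6h_1) = 15/184. So S'(-1) = 125/23.

5.4348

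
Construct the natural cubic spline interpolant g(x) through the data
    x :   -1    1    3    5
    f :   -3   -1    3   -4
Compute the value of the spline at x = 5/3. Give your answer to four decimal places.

0.7728

Let M_i = g''(x_i). Step sizes h_i = 2, 2, 2; slopes of the chords Δ_i = (y_(i+1) - y_i)/h_i = 1, 2, -7/2.
  2·M_0 + 8·M_1 + 2·M_2 = 6(Δ_1 - Δ_0) = 6
  2·M_1 + 8·M_2 + 2·M_3 = 6(Δ_2 - Δ_1) = -33
Natural end conditions: M_0 = M_3 = 0.
Forward elimination and back-substitution give M_0 = 0, M_1 = 19/10, M_2 = -23/5, M_3 = 0.
On [1, 3], g(x) = -1 + 34/15·(x - 1) + 19/20·(x - 1)² - 13/24·(x - 1)³.
With (x - 1) = 2/3: g(5/3) = 313/405.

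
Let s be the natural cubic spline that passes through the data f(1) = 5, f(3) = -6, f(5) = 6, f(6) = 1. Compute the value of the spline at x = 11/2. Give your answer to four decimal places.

4.4460

With M_i denoting the second derivative at x_i, h_i = 2, 2, 1, and Δ_i = (y_(i+1) − y_i)/h_i = -11/2, 6, -5:
  2·M_0 + 8·M_1 + 2·M_2 = 6(Δ_1 - Δ_0) = 69
  2·M_1 + 6·M_2 + 1·M_3 = 6(Δ_2 - Δ_1) = -66
Natural end conditions: M_0 = M_3 = 0.
Hence M_0 = 0, M_1 = 273/22, M_2 = -333/22, M_3 = 0.
On [5, 6], s(x) = 6 + 1/22·(x - 5) - 333/44·(x - 5)² + 111/44·(x - 5)³.
With (x - 5) = 1/2: s(11/2) = 1565/352.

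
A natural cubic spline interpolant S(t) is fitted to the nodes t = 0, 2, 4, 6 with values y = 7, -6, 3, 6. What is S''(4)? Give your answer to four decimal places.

Write m_i for S''(x_i). With h_i = 2, 2, 2 and divided differences Δ_i = -13/2, 9/2, 3/2, the continuity of S' gives the tridiagonal system
  2·m_0 + 8·m_1 + 2·m_2 = 6(Δ_1 - Δ_0) = 66
  2·m_1 + 8·m_2 + 2·m_3 = 6(Δ_2 - Δ_1) = -18
Natural end conditions: m_0 = m_3 = 0.
Solving: m_0 = 0, m_1 = 47/5, m_2 = -23/5, m_3 = 0.

-4.6000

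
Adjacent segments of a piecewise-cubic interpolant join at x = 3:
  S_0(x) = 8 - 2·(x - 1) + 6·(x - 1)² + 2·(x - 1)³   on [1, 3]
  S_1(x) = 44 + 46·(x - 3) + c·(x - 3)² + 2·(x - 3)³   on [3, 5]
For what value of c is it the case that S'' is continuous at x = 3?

18

S_0''(x) = 12 + 12·(x - 1), so S_0''(3) = 36. On the right, S_1''(3) = 2c, so c = 18.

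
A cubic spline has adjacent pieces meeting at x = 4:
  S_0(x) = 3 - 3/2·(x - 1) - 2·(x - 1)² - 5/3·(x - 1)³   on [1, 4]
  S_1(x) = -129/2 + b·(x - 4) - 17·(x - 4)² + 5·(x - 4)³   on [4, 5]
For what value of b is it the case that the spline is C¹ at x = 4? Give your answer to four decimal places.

S_0'(x) = -3/2 - 4·(x - 1) - 5·(x - 1)², so S_0'(4) = -117/2. On the right, S_1'(4) = b, so b = -117/2.

-58.5000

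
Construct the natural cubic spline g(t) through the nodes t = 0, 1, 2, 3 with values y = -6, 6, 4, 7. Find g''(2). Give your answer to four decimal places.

Put m_i = g'' at the i-th knot. Here h = (1, 1, 1) and Δ = (12, -2, 3), so the interior equations h_(i-1)·m_(i-1) + 2(h_(i-1)+h_i)·m_i + h_i·m_(i+1) = 6(Δ_i − Δ_(i-1)) read
  1·m_0 + 4·m_1 + 1·m_2 = 6(Δ_1 - Δ_0) = -84
  1·m_1 + 4·m_2 + 1·m_3 = 6(Δ_2 - Δ_1) = 30
Natural end conditions: m_0 = m_3 = 0.
Hence m_0 = 0, m_1 = -122/5, m_2 = 68/5, m_3 = 0.

13.6000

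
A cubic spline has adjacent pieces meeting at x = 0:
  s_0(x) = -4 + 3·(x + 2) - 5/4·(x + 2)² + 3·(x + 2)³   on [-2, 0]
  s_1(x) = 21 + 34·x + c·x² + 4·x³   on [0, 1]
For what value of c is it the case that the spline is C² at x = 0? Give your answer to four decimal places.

16.7500

s_0''(x) = -5/2 + 18·(x + 2), so s_0''(0) = 67/2. On the right, s_1''(0) = 2c, so c = 67/4.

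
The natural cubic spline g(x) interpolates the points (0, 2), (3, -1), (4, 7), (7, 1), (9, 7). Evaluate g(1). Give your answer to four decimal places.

Write M_i for g''(x_i). With h_i = 3, 1, 3, 2 and divided differences Δ_i = -1, 8, -2, 3, the continuity of g' gives the tridiagonal system
  3·M_0 + 8·M_1 + 1·M_2 = 6(Δ_1 - Δ_0) = 54
  1·M_1 + 8·M_2 + 3·M_3 = 6(Δ_2 - Δ_1) = -60
  3·M_2 + 10·M_3 + 2·M_4 = 6(Δ_3 - Δ_2) = 30
Natural end conditions: M_0 = M_4 = 0.
Solving the tridiagonal system: M_0 = 0, M_1 = 754/93, M_2 = -1010/93, M_3 = 194/31, M_4 = 0.
On [0, 3], g(x) = 2 - 470/93·x + 0·x² + 377/837·x³.
With x = 1: g(1) = -2179/837.

-2.6033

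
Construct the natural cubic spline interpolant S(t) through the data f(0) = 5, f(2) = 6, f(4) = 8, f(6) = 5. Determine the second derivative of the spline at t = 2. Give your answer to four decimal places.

0.9000

Put M_i = S'' at the i-th knot. Here h = (2, 2, 2) and Δ = (1/2, 1, -3/2), so the interior equations h_(i-1)·M_(i-1) + 2(h_(i-1)+h_i)·M_i + h_i·M_(i+1) = 6(Δ_i − Δ_(i-1)) read
  2·M_0 + 8·M_1 + 2·M_2 = 6(Δ_1 - Δ_0) = 3
  2·M_1 + 8·M_2 + 2·M_3 = 6(Δ_2 - Δ_1) = -15
Natural end conditions: M_0 = M_3 = 0.
Solving: M_0 = 0, M_1 = 9/10, M_2 = -21/10, M_3 = 0.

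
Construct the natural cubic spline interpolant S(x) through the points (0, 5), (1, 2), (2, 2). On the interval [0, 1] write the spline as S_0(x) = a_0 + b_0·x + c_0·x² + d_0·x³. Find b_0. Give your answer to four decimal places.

With m_i denoting the second derivative at x_i, h_i = 1, 1, and Δ_i = (y_(i+1) − y_i)/h_i = -3, 0:
  1·m_0 + 4·m_1 + 1·m_2 = 6(Δ_1 - Δ_0) = 18
Natural end conditions: m_0 = m_2 = 0.
Solving: m_0 = 0, m_1 = 9/2, m_2 = 0.
On [0, 1], with S_0(x) = a_0 + b_0·x + c_0·x² + d_0·x³: c_0 = m_0/2 = 0, d_0 = (m_1 - m_0)/(6h_0) = 3/4, b_0 = Δ_0 - h_0(2m_0 + m_1)/6 = -15/4.

-3.7500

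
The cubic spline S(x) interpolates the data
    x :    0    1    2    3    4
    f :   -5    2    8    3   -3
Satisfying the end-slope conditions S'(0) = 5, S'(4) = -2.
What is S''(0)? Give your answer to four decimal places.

Put M_i = S'' at the i-th knot. Here h = (1, 1, 1, 1) and Δ = (7, 6, -5, -6), so the interior equations h_(i-1)·M_(i-1) + 2(h_(i-1)+h_i)·M_i + h_i·M_(i+1) = 6(Δ_i − Δ_(i-1)) read
  1·M_0 + 4·M_1 + 1·M_2 = 6(Δ_1 - Δ_0) = -6
  1·M_1 + 4·M_2 + 1·M_3 = 6(Δ_2 - Δ_1) = -66
  1·M_2 + 4·M_3 + 1·M_4 = 6(Δ_3 - Δ_2) = -6
Clamped end conditions give two more equations: 2h_0·M_0 + h_0·M_1 = 6(Δ_0 - S'(0)) = 12 and h_3·M_3 + 2h_3·M_4 = 6(S'(4) - Δ_3) = 24.
Solving the tridiagonal system: M_0 = 149/28, M_1 = 19/14, M_2 = -67/4, M_3 = -5/14, M_4 = 341/28.

5.3214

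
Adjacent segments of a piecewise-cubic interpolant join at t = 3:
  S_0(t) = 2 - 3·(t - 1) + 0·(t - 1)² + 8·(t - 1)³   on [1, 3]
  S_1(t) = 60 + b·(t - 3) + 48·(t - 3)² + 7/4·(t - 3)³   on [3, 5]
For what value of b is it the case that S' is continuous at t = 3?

S_0'(t) = -3 + 0·(t - 1) + 24·(t - 1)², so S_0'(3) = 93. On the right, S_1'(3) = b, so b = 93.

93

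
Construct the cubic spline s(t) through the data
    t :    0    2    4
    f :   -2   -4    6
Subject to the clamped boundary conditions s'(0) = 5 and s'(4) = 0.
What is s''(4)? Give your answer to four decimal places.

-13.2500

Let m_i = s''(x_i). Step sizes h_i = 2, 2; slopes of the chords Δ_i = (y_(i+1) - y_i)/h_i = -1, 5.
  2·m_0 + 8·m_1 + 2·m_2 = 6(Δ_1 - Δ_0) = 36
Clamped end conditions give two more equations: 2h_0·m_0 + h_0·m_1 = 6(Δ_0 - s'(0)) = -36 and h_1·m_1 + 2h_1·m_2 = 6(s'(4) - Δ_1) = -30.
Solving the tridiagonal system: m_0 = -59/4, m_1 = 23/2, m_2 = -53/4.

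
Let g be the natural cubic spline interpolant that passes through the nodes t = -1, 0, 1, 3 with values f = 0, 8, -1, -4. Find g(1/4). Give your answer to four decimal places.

6.8332

With M_i denoting the second derivative at x_i, h_i = 1, 1, 2, and Δ_i = (y_(i+1) − y_i)/h_i = 8, -9, -3/2:
  1·M_0 + 4·M_1 + 1·M_2 = 6(Δ_1 - Δ_0) = -102
  1·M_1 + 6·M_2 + 2·M_3 = 6(Δ_2 - Δ_1) = 45
Natural end conditions: M_0 = M_3 = 0.
Forward elimination and back-substitution give M_0 = 0, M_1 = -657/23, M_2 = 282/23, M_3 = 0.
On [0, 1], g(t) = 8 - 35/23·t - 657/46·t² + 313/46·t³.
With t = 1/4: g(1/4) = 20117/2944.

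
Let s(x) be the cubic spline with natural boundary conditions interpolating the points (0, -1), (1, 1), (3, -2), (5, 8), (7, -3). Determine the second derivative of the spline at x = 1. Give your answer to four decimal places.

-6.5122

Write M_i for s''(x_i). With h_i = 1, 2, 2, 2 and divided differences Δ_i = 2, -3/2, 5, -11/2, the continuity of s' gives the tridiagonal system
  1·M_0 + 6·M_1 + 2·M_2 = 6(Δ_1 - Δ_0) = -21
  2·M_1 + 8·M_2 + 2·M_3 = 6(Δ_2 - Δ_1) = 39
  2·M_2 + 8·M_3 + 2·M_4 = 6(Δ_3 - Δ_2) = -63
Natural end conditions: M_0 = M_4 = 0.
Hence M_0 = 0, M_1 = -267/41, M_2 = 741/82, M_3 = -831/82, M_4 = 0.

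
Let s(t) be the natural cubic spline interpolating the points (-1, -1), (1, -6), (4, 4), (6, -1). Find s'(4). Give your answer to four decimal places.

Put σ_i = s'' at the i-th knot. Here h = (2, 3, 2) and Δ = (-5/2, 10/3, -5/2), so the interior equations h_(i-1)·σ_(i-1) + 2(h_(i-1)+h_i)·σ_i + h_i·σ_(i+1) = 6(Δ_i − Δ_(i-1)) read
  2·σ_0 + 10·σ_1 + 3·σ_2 = 6(Δ_1 - Δ_0) = 35
  3·σ_1 + 10·σ_2 + 2·σ_3 = 6(Δ_2 - Δ_1) = -35
Natural end conditions: σ_0 = σ_3 = 0.
Solving the tridiagonal system: σ_0 = 0, σ_1 = 5, σ_2 = -5, σ_3 = 0.
On [4, 6], s'(t) = b_2 + 2c_2·(t - 4) + 3d_2·(t - 4)² with b_2 = Δ_2 - h_2(2σ_2 + σ_3)/6 = 5/6, c_2 = σ_2/2 = -5/2, d_2 = (σ_3 - σ_2)/(6h_2) = 5/12. So s'(4) = 5/6.

0.8333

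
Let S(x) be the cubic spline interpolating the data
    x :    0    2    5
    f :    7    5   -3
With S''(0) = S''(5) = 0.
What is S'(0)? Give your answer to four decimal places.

-0.6667

Write M_i for S''(x_i). With h_i = 2, 3 and divided differences Δ_i = -1, -8/3, the continuity of S' gives the tridiagonal system
  2·M_0 + 10·M_1 + 3·M_2 = 6(Δ_1 - Δ_0) = -10
Natural end conditions: M_0 = M_2 = 0.
Forward elimination and back-substitution give M_0 = 0, M_1 = -1, M_2 = 0.
On [0, 2], S'(x) = b_0 + 2c_0·x + 3d_0·x² with b_0 = Δ_0 - h_0(2M_0 + M_1)/6 = -2/3, c_0 = M_0/2 = 0, d_0 = (M_1 - M_0)/(6h_0) = -1/12. So S'(0) = -2/3.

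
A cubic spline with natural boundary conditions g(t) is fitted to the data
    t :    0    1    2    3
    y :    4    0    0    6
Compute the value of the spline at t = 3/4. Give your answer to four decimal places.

With m_i denoting the second derivative at x_i, h_i = 1, 1, 1, and Δ_i = (y_(i+1) − y_i)/h_i = -4, 0, 6:
  1·m_0 + 4·m_1 + 1·m_2 = 6(Δ_1 - Δ_0) = 24
  1·m_1 + 4·m_2 + 1·m_3 = 6(Δ_2 - Δ_1) = 36
Natural end conditions: m_0 = m_3 = 0.
Hence m_0 = 0, m_1 = 4, m_2 = 8, m_3 = 0.
On [0, 1], g(t) = 4 - 14/3·t + 0·t² + 2/3·t³.
With t = 3/4: g(3/4) = 25/32.

0.7813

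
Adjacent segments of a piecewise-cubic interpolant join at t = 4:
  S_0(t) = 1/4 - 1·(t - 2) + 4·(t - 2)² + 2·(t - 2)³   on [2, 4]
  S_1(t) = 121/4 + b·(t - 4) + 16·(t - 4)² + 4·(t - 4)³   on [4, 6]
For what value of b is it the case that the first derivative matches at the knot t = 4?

S_0'(t) = -1 + 8·(t - 2) + 6·(t - 2)², so S_0'(4) = 39. On the right, S_1'(4) = b, so b = 39.

39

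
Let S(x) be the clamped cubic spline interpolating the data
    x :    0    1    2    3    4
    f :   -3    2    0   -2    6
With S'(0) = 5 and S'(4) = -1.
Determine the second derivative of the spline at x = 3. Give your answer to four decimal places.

25.9286

Put m_i = S'' at the i-th knot. Here h = (1, 1, 1, 1) and Δ = (5, -2, -2, 8), so the interior equations h_(i-1)·m_(i-1) + 2(h_(i-1)+h_i)·m_i + h_i·m_(i+1) = 6(Δ_i − Δ_(i-1)) read
  1·m_0 + 4·m_1 + 1·m_2 = 6(Δ_1 - Δ_0) = -42
  1·m_1 + 4·m_2 + 1·m_3 = 6(Δ_2 - Δ_1) = 0
  1·m_2 + 4·m_3 + 1·m_4 = 6(Δ_3 - Δ_2) = 60
Clamped end conditions give two more equations: 2h_0·m_0 + h_0·m_1 = 6(Δ_0 - S'(0)) = 0 and h_3·m_3 + 2h_3·m_4 = 6(S'(4) - Δ_3) = -54.
Hence m_0 = 153/28, m_1 = -153/14, m_2 = -15/4, m_3 = 363/14, m_4 = -1119/28.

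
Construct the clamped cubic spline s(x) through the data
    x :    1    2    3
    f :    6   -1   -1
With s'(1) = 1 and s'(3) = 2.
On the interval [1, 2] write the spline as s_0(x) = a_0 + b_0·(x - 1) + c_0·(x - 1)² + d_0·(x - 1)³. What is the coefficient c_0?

Write M_i for s''(x_i). With h_i = 1, 1 and divided differences Δ_i = -7, 0, the continuity of s' gives the tridiagonal system
  1·M_0 + 4·M_1 + 1·M_2 = 6(Δ_1 - Δ_0) = 42
Clamped end conditions give two more equations: 2h_0·M_0 + h_0·M_1 = 6(Δ_0 - s'(1)) = -48 and h_1·M_1 + 2h_1·M_2 = 6(s'(3) - Δ_1) = 12.
Forward elimination and back-substitution give M_0 = -34, M_1 = 20, M_2 = -4.
On [1, 2], with s_0(x) = a_0 + b_0·(x - 1) + c_0·(x - 1)² + d_0·(x - 1)³: c_0 = M_0/2 = -17, d_0 = (M_1 - M_0)/(6h_0) = 9, b_0 = Δ_0 - h_0(2M_0 + M_1)/6 = 1.

-17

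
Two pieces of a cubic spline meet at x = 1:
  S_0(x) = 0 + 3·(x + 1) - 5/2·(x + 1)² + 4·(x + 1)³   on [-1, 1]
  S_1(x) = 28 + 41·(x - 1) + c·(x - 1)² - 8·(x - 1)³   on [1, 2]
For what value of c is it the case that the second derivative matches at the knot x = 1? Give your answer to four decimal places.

21.5000

S_0''(x) = -5 + 24·(x + 1), so S_0''(1) = 43. On the right, S_1''(1) = 2c, so c = 43/2.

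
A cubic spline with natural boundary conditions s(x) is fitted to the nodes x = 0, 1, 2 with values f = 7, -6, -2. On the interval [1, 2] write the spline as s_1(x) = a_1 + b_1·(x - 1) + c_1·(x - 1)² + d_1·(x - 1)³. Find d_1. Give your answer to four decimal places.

-4.2500

With m_i denoting the second derivative at x_i, h_i = 1, 1, and Δ_i = (y_(i+1) − y_i)/h_i = -13, 4:
  1·m_0 + 4·m_1 + 1·m_2 = 6(Δ_1 - Δ_0) = 102
Natural end conditions: m_0 = m_2 = 0.
Solving the tridiagonal system: m_0 = 0, m_1 = 51/2, m_2 = 0.
On [1, 2], with s_1(x) = a_1 + b_1·(x - 1) + c_1·(x - 1)² + d_1·(x - 1)³: c_1 = m_1/2 = 51/4, d_1 = (m_2 - m_1)/(6h_1) = -17/4, b_1 = Δ_1 - h_1(2m_1 + m_2)/6 = -9/2.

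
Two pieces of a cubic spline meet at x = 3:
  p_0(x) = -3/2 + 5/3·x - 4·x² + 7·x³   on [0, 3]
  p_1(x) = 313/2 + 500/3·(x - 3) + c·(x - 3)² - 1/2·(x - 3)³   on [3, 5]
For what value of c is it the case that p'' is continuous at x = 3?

59

p_0''(x) = -8 + 42·x, so p_0''(3) = 118. On the right, p_1''(3) = 2c, so c = 59.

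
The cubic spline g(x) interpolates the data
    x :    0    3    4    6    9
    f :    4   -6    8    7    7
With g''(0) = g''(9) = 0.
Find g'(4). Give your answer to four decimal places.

Write M_i for g''(x_i). With h_i = 3, 1, 2, 3 and divided differences Δ_i = -10/3, 14, -1/2, 0, the continuity of g' gives the tridiagonal system
  3·M_0 + 8·M_1 + 1·M_2 = 6(Δ_1 - Δ_0) = 104
  1·M_1 + 6·M_2 + 2·M_3 = 6(Δ_2 - Δ_1) = -87
  2·M_2 + 10·M_3 + 3·M_4 = 6(Δ_3 - Δ_2) = 3
Natural end conditions: M_0 = M_4 = 0.
Solving: M_0 = 0, M_1 = 3350/219, M_2 = -4024/219, M_3 = 1741/438, M_4 = 0.
On [4, 6], g'(x) = b_2 + 2c_2·(x - 4) + 3d_2·(x - 4)² with b_2 = Δ_2 - h_2(2M_2 + M_3)/6 = 761/73, c_2 = M_2/2 = -2012/219, d_2 = (M_3 - M_2)/(6h_2) = 3263/1752. So g'(4) = 761/73.

10.4247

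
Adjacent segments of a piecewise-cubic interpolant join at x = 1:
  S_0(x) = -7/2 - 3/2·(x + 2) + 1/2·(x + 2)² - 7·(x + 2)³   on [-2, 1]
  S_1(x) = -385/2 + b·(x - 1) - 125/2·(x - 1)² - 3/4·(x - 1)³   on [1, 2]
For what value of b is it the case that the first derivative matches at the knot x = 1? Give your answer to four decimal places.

S_0'(x) = -3/2 + 1·(x + 2) - 21·(x + 2)², so S_0'(1) = -375/2. On the right, S_1'(1) = b, so b = -375/2.

-187.5000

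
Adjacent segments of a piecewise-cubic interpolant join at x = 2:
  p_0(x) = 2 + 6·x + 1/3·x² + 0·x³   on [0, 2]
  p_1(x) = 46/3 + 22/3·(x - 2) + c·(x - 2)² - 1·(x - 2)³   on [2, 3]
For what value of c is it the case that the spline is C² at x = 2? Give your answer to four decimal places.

p_0''(x) = 2/3 + 0·x, so p_0''(2) = 2/3. On the right, p_1''(2) = 2c, so c = 1/3.

0.3333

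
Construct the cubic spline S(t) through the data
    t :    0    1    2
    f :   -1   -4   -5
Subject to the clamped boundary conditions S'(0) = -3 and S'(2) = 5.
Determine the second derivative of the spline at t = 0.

1

Put M_i = S'' at the i-th knot. Here h = (1, 1) and Δ = (-3, -1), so the interior equations h_(i-1)·M_(i-1) + 2(h_(i-1)+h_i)·M_i + h_i·M_(i+1) = 6(Δ_i − Δ_(i-1)) read
  1·M_0 + 4·M_1 + 1·M_2 = 6(Δ_1 - Δ_0) = 12
Clamped end conditions give two more equations: 2h_0·M_0 + h_0·M_1 = 6(Δ_0 - S'(0)) = 0 and h_1·M_1 + 2h_1·M_2 = 6(S'(2) - Δ_1) = 36.
Hence M_0 = 1, M_1 = -2, M_2 = 19.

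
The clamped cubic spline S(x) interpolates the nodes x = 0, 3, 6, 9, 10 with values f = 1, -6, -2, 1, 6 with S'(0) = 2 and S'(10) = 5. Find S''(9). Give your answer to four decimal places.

4.0690

Put m_i = S'' at the i-th knot. Here h = (3, 3, 3, 1) and Δ = (-7/3, 4/3, 1, 5), so the interior equations h_(i-1)·m_(i-1) + 2(h_(i-1)+h_i)·m_i + h_i·m_(i+1) = 6(Δ_i − Δ_(i-1)) read
  3·m_0 + 12·m_1 + 3·m_2 = 6(Δ_1 - Δ_0) = 22
  3·m_1 + 12·m_2 + 3·m_3 = 6(Δ_2 - Δ_1) = -2
  3·m_2 + 8·m_3 + 1·m_4 = 6(Δ_3 - Δ_2) = 24
Clamped end conditions give two more equations: 2h_0·m_0 + h_0·m_1 = 6(Δ_0 - S'(0)) = -26 and h_3·m_3 + 2h_3·m_4 = 6(S'(10) - Δ_3) = 0.
Solving: m_0 = -183/29, m_1 = 344/87, m_2 = -63/29, m_3 = 118/29, m_4 = -59/29.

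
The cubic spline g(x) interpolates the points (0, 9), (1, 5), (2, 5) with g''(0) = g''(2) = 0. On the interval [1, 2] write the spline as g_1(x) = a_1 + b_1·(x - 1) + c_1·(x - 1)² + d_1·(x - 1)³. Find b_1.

-2

Put m_i = g'' at the i-th knot. Here h = (1, 1) and Δ = (-4, 0), so the interior equations h_(i-1)·m_(i-1) + 2(h_(i-1)+h_i)·m_i + h_i·m_(i+1) = 6(Δ_i − Δ_(i-1)) read
  1·m_0 + 4·m_1 + 1·m_2 = 6(Δ_1 - Δ_0) = 24
Natural end conditions: m_0 = m_2 = 0.
Solving the tridiagonal system: m_0 = 0, m_1 = 6, m_2 = 0.
On [1, 2], with g_1(x) = a_1 + b_1·(x - 1) + c_1·(x - 1)² + d_1·(x - 1)³: c_1 = m_1/2 = 3, d_1 = (m_2 - m_1)/(6h_1) = -1, b_1 = Δ_1 - h_1(2m_1 + m_2)/6 = -2.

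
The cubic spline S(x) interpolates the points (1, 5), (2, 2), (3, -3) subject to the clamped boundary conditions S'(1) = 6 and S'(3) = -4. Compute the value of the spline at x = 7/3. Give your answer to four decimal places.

Put m_i = S'' at the i-th knot. Here h = (1, 1) and Δ = (-3, -5), so the interior equations h_(i-1)·m_(i-1) + 2(h_(i-1)+h_i)·m_i + h_i·m_(i+1) = 6(Δ_i − Δ_(i-1)) read
  1·m_0 + 4·m_1 + 1·m_2 = 6(Δ_1 - Δ_0) = -12
Clamped end conditions give two more equations: 2h_0·m_0 + h_0·m_1 = 6(Δ_0 - S'(1)) = -54 and h_1·m_1 + 2h_1·m_2 = 6(S'(3) - Δ_1) = 6.
Hence m_0 = -29, m_1 = 4, m_2 = 1.
On [2, 3], S(x) = 2 - 13/2·(x - 2) + 2·(x - 2)² - 1/2·(x - 2)³.
With (x - 2) = 1/3: S(7/3) = 1/27.

0.0370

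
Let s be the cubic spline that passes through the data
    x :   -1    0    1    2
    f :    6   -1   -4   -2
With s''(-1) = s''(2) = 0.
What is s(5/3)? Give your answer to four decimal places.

Put m_i = s'' at the i-th knot. Here h = (1, 1, 1) and Δ = (-7, -3, 2), so the interior equations h_(i-1)·m_(i-1) + 2(h_(i-1)+h_i)·m_i + h_i·m_(i+1) = 6(Δ_i − Δ_(i-1)) read
  1·m_0 + 4·m_1 + 1·m_2 = 6(Δ_1 - Δ_0) = 24
  1·m_1 + 4·m_2 + 1·m_3 = 6(Δ_2 - Δ_1) = 30
Natural end conditions: m_0 = m_3 = 0.
Solving: m_0 = 0, m_1 = 22/5, m_2 = 32/5, m_3 = 0.
On [1, 2], s(x) = -4 - 2/15·(x - 1) + 16/5·(x - 1)² - 16/15·(x - 1)³.
With (x - 1) = 2/3: s(5/3) = -1208/405.

-2.9827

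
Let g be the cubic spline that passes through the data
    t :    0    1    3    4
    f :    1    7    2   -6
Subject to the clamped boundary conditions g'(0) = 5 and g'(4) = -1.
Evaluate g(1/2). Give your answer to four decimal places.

4.0375

Put M_i = g'' at the i-th knot. Here h = (1, 2, 1) and Δ = (6, -5/2, -8), so the interior equations h_(i-1)·M_(i-1) + 2(h_(i-1)+h_i)·M_i + h_i·M_(i+1) = 6(Δ_i − Δ_(i-1)) read
  1·M_0 + 6·M_1 + 2·M_2 = 6(Δ_1 - Δ_0) = -51
  2·M_1 + 6·M_2 + 1·M_3 = 6(Δ_2 - Δ_1) = -33
Clamped end conditions give two more equations: 2h_0·M_0 + h_0·M_1 = 6(Δ_0 - g'(0)) = 6 and h_2·M_2 + 2h_2·M_3 = 6(g'(4) - Δ_2) = 42.
Solving: M_0 = 33/5, M_1 = -36/5, M_2 = -36/5, M_3 = 123/5.
On [0, 1], g(t) = 1 + 5·t + 33/10·t² - 23/10·t³.
With t = 1/2: g(1/2) = 323/80.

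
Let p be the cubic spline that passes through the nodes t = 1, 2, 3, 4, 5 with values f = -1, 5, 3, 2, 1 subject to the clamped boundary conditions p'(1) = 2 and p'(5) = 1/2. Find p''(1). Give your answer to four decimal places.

With m_i denoting the second derivative at x_i, h_i = 1, 1, 1, 1, and Δ_i = (y_(i+1) − y_i)/h_i = 6, -2, -1, -1:
  1·m_0 + 4·m_1 + 1·m_2 = 6(Δ_1 - Δ_0) = -48
  1·m_1 + 4·m_2 + 1·m_3 = 6(Δ_2 - Δ_1) = 6
  1·m_2 + 4·m_3 + 1·m_4 = 6(Δ_3 - Δ_2) = 0
Clamped end conditions give two more equations: 2h_0·m_0 + h_0·m_1 = 6(Δ_0 - p'(1)) = 24 and h_3·m_3 + 2h_3·m_4 = 6(p'(5) - Δ_3) = 9.
Forward elimination and back-substitution give m_0 = 1209/56, m_1 = -537/28, m_2 = 57/8, m_3 = -93/28, m_4 = 345/56.

21.5893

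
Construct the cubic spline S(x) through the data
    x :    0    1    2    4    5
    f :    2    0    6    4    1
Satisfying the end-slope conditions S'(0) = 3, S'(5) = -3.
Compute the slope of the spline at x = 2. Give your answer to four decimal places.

With m_i denoting the second derivative at x_i, h_i = 1, 1, 2, 1, and Δ_i = (y_(i+1) − y_i)/h_i = -2, 6, -1, -3:
  1·m_0 + 4·m_1 + 1·m_2 = 6(Δ_1 - Δ_0) = 48
  1·m_1 + 6·m_2 + 2·m_3 = 6(Δ_2 - Δ_1) = -42
  2·m_2 + 6·m_3 + 1·m_4 = 6(Δ_3 - Δ_2) = -12
Clamped end conditions give two more equations: 2h_0·m_0 + h_0·m_1 = 6(Δ_0 - S'(0)) = -30 and h_3·m_3 + 2h_3·m_4 = 6(S'(5) - Δ_3) = 0.
Hence m_0 = -819/32, m_1 = 339/16, m_2 = -357/32, m_3 = 15/8, m_4 = -15/16.
On [2, 4], S'(x) = b_2 + 2c_2·(x - 2) + 3d_2·(x - 2)² with b_2 = Δ_2 - h_2(2m_2 + m_3)/6 = 93/16, c_2 = m_2/2 = -357/64, d_2 = (m_3 - m_2)/(6h_2) = 139/128. So S'(2) = 93/16.

5.8125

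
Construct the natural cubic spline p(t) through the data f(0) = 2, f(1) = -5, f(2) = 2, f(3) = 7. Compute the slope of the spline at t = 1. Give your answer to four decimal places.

0.7333

Let m_i = p''(x_i). Step sizes h_i = 1, 1, 1; slopes of the chords Δ_i = (y_(i+1) - y_i)/h_i = -7, 7, 5.
  1·m_0 + 4·m_1 + 1·m_2 = 6(Δ_1 - Δ_0) = 84
  1·m_1 + 4·m_2 + 1·m_3 = 6(Δ_2 - Δ_1) = -12
Natural end conditions: m_0 = m_3 = 0.
Solving: m_0 = 0, m_1 = 116/5, m_2 = -44/5, m_3 = 0.
On [1, 2], p'(t) = b_1 + 2c_1·(t - 1) + 3d_1·(t - 1)² with b_1 = Δ_1 - h_1(2m_1 + m_2)/6 = 11/15, c_1 = m_1/2 = 58/5, d_1 = (m_2 - m_1)/(6h_1) = -16/3. So p'(1) = 11/15.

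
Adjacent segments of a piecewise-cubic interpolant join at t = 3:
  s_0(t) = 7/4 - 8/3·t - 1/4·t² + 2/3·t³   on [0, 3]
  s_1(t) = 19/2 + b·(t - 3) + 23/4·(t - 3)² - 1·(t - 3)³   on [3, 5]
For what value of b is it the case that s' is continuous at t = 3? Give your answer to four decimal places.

s_0'(t) = -8/3 - 1/2·t + 2·t², so s_0'(3) = 83/6. On the right, s_1'(3) = b, so b = 83/6.

13.8333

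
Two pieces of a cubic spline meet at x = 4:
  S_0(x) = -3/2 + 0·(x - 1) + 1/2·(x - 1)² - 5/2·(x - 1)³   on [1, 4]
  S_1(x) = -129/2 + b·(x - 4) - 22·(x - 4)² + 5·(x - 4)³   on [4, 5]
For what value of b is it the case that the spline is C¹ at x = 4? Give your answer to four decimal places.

S_0'(x) = 0 + 1·(x - 1) - 15/2·(x - 1)², so S_0'(4) = -129/2. On the right, S_1'(4) = b, so b = -129/2.

-64.5000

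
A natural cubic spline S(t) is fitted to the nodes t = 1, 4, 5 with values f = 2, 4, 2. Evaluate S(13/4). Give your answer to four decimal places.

4.4844

With σ_i denoting the second derivative at x_i, h_i = 3, 1, and Δ_i = (y_(i+1) − y_i)/h_i = 2/3, -2:
  3·σ_0 + 8·σ_1 + 1·σ_2 = 6(Δ_1 - Δ_0) = -16
Natural end conditions: σ_0 = σ_2 = 0.
Forward elimination and back-substitution give σ_0 = 0, σ_1 = -2, σ_2 = 0.
On [1, 4], S(t) = 2 + 5/3·(t - 1) + 0·(t - 1)² - 1/9·(t - 1)³.
With (t - 1) = 9/4: S(13/4) = 287/64.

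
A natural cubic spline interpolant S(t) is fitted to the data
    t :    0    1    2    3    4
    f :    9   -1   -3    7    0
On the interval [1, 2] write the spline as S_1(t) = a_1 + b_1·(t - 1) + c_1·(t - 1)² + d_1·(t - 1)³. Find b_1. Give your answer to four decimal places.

Write M_i for S''(x_i). With h_i = 1, 1, 1, 1 and divided differences Δ_i = -10, -2, 10, -7, the continuity of S' gives the tridiagonal system
  1·M_0 + 4·M_1 + 1·M_2 = 6(Δ_1 - Δ_0) = 48
  1·M_1 + 4·M_2 + 1·M_3 = 6(Δ_2 - Δ_1) = 72
  1·M_2 + 4·M_3 + 1·M_4 = 6(Δ_3 - Δ_2) = -102
Natural end conditions: M_0 = M_4 = 0.
Solving: M_0 = 0, M_1 = 165/28, M_2 = 171/7, M_3 = -885/28, M_4 = 0.
On [1, 2], with S_1(t) = a_1 + b_1·(t - 1) + c_1·(t - 1)² + d_1·(t - 1)³: c_1 = M_1/2 = 165/56, d_1 = (M_2 - M_1)/(6h_1) = 173/56, b_1 = Δ_1 - h_1(2M_1 + M_2)/6 = -225/28.

-8.0357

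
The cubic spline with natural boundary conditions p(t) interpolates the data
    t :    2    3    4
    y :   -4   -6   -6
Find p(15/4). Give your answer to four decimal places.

With m_i denoting the second derivative at x_i, h_i = 1, 1, and Δ_i = (y_(i+1) − y_i)/h_i = -2, 0:
  1·m_0 + 4·m_1 + 1·m_2 = 6(Δ_1 - Δ_0) = 12
Natural end conditions: m_0 = m_2 = 0.
Solving: m_0 = 0, m_1 = 3, m_2 = 0.
On [3, 4], p(t) = -6 - 1·(t - 3) + 3/2·(t - 3)² - 1/2·(t - 3)³.
With (t - 3) = 3/4: p(15/4) = -783/128.

-6.1172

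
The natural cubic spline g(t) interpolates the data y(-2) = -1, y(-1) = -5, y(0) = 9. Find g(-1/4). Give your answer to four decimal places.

4.4453

Let M_i = g''(x_i). Step sizes h_i = 1, 1; slopes of the chords Δ_i = (y_(i+1) - y_i)/h_i = -4, 14.
  1·M_0 + 4·M_1 + 1·M_2 = 6(Δ_1 - Δ_0) = 108
Natural end conditions: M_0 = M_2 = 0.
Solving: M_0 = 0, M_1 = 27, M_2 = 0.
On [-1, 0], g(t) = -5 + 5·(t + 1) + 27/2·(t + 1)² - 9/2·(t + 1)³.
With (t + 1) = 3/4: g(-1/4) = 569/128.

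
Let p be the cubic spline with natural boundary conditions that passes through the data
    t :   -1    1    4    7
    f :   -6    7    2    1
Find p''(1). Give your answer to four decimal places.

-5.5135

Let σ_i = p''(x_i). Step sizes h_i = 2, 3, 3; slopes of the chords Δ_i = (y_(i+1) - y_i)/h_i = 13/2, -5/3, -1/3.
  2·σ_0 + 10·σ_1 + 3·σ_2 = 6(Δ_1 - Δ_0) = -49
  3·σ_1 + 12·σ_2 + 3·σ_3 = 6(Δ_2 - Δ_1) = 8
Natural end conditions: σ_0 = σ_3 = 0.
Solving: σ_0 = 0, σ_1 = -204/37, σ_2 = 227/111, σ_3 = 0.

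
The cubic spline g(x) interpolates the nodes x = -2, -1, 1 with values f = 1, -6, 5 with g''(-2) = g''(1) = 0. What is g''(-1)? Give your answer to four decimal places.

Let σ_i = g''(x_i). Step sizes h_i = 1, 2; slopes of the chords Δ_i = (y_(i+1) - y_i)/h_i = -7, 11/2.
  1·σ_0 + 6·σ_1 + 2·σ_2 = 6(Δ_1 - Δ_0) = 75
Natural end conditions: σ_0 = σ_2 = 0.
Solving the tridiagonal system: σ_0 = 0, σ_1 = 25/2, σ_2 = 0.

12.5000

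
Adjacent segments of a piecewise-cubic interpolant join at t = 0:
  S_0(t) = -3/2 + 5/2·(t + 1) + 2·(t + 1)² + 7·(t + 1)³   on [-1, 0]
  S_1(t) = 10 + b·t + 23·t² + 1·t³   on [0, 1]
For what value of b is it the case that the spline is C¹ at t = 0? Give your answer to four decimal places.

S_0'(t) = 5/2 + 4·(t + 1) + 21·(t + 1)², so S_0'(0) = 55/2. On the right, S_1'(0) = b, so b = 55/2.

27.5000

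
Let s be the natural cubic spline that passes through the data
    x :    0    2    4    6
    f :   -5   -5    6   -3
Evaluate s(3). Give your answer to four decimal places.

Put M_i = s'' at the i-th knot. Here h = (2, 2, 2) and Δ = (0, 11/2, -9/2), so the interior equations h_(i-1)·M_(i-1) + 2(h_(i-1)+h_i)·M_i + h_i·M_(i+1) = 6(Δ_i − Δ_(i-1)) read
  2·M_0 + 8·M_1 + 2·M_2 = 6(Δ_1 - Δ_0) = 33
  2·M_1 + 8·M_2 + 2·M_3 = 6(Δ_2 - Δ_1) = -60
Natural end conditions: M_0 = M_3 = 0.
Solving: M_0 = 0, M_1 = 32/5, M_2 = -91/10, M_3 = 0.
On [2, 4], s(x) = -5 + 64/15·(x - 2) + 16/5·(x - 2)² - 31/24·(x - 2)³.
With (x - 2) = 1: s(3) = 47/40.

1.1750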